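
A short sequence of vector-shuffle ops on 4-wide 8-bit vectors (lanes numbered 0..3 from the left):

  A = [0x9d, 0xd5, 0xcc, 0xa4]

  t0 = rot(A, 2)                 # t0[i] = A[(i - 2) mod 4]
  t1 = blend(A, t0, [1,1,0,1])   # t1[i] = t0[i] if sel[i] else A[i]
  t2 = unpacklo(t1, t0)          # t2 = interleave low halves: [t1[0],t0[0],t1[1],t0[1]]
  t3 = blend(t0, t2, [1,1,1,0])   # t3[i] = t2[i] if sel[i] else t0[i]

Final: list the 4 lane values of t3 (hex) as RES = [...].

→ t0 |cc|a4|9d|d5|
→ t1 |cc|a4|cc|d5|
→ t2 |cc|cc|a4|a4|
→ t3 |cc|cc|a4|d5|

RES = [ 0xcc  0xcc  0xa4  0xd5 ]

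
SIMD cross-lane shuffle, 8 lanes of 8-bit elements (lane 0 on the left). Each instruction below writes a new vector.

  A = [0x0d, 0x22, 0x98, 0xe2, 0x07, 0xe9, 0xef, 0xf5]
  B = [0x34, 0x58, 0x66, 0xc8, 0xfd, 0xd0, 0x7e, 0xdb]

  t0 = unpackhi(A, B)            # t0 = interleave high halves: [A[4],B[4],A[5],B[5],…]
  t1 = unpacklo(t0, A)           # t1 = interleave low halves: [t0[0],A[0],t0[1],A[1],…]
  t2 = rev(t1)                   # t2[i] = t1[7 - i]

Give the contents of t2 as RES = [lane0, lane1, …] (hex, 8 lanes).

RES = [ 0xe2  0xd0  0x98  0xe9  0x22  0xfd  0x0d  0x07 ]

→ t0 |07|fd|e9|d0|ef|7e|f5|db|
→ t1 |07|0d|fd|22|e9|98|d0|e2|
→ t2 |e2|d0|98|e9|22|fd|0d|07|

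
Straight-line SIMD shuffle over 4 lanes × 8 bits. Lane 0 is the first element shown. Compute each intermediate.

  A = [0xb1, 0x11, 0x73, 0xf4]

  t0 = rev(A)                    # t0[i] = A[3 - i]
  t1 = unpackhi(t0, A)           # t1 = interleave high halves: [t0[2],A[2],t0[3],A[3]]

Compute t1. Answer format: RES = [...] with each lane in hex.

→ t0 |f4|73|11|b1|
→ t1 |11|73|b1|f4|

RES = [ 0x11  0x73  0xb1  0xf4 ]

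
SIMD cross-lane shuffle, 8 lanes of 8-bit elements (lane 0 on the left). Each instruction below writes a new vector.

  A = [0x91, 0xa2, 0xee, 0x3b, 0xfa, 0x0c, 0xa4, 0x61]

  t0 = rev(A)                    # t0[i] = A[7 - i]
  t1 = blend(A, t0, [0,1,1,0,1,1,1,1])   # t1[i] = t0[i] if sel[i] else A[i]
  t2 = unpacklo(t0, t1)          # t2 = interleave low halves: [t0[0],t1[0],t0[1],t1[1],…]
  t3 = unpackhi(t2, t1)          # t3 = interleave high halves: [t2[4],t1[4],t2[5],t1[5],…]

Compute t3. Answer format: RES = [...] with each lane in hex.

RES = [0x0c, 0x3b, 0x0c, 0xee, 0xfa, 0xa2, 0x3b, 0x91]

t0 = [0x61, 0xa4, 0x0c, 0xfa, 0x3b, 0xee, 0xa2, 0x91]
t1 = [0x91, 0xa4, 0x0c, 0x3b, 0x3b, 0xee, 0xa2, 0x91]
t2 = [0x61, 0x91, 0xa4, 0xa4, 0x0c, 0x0c, 0xfa, 0x3b]
t3 = [0x0c, 0x3b, 0x0c, 0xee, 0xfa, 0xa2, 0x3b, 0x91]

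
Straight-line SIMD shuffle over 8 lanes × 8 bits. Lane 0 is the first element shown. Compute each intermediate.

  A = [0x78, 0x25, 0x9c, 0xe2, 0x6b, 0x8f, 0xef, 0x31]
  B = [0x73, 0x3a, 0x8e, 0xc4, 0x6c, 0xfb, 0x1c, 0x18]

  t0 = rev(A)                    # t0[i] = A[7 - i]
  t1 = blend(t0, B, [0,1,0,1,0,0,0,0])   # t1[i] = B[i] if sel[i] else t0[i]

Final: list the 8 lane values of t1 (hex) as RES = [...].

t0 = [0x31, 0xef, 0x8f, 0x6b, 0xe2, 0x9c, 0x25, 0x78]
t1 = [0x31, 0x3a, 0x8f, 0xc4, 0xe2, 0x9c, 0x25, 0x78]

RES = [0x31, 0x3a, 0x8f, 0xc4, 0xe2, 0x9c, 0x25, 0x78]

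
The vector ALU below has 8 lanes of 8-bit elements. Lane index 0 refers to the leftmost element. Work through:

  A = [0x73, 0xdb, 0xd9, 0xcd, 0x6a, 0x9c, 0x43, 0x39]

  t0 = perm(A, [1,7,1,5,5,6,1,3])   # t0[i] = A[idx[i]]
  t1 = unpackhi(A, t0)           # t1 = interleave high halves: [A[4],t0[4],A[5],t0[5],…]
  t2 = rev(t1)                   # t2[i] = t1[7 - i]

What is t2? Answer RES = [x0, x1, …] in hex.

RES = [ 0xcd  0x39  0xdb  0x43  0x43  0x9c  0x9c  0x6a ]

  t0: db 39 db 9c 9c 43 db cd
  t1: 6a 9c 9c 43 43 db 39 cd
  t2: cd 39 db 43 43 9c 9c 6a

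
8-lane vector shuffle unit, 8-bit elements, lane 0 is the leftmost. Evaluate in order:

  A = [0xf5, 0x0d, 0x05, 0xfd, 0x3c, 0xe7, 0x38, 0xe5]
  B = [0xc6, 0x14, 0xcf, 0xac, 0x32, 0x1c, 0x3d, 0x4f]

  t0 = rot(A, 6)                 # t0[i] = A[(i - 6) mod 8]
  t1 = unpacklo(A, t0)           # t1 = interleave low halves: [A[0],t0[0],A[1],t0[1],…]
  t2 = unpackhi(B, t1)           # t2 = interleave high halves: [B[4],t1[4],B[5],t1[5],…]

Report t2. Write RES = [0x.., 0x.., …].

RES = [ 0x32  0x05  0x1c  0x3c  0x3d  0xfd  0x4f  0xe7 ]

t0 = [0x05, 0xfd, 0x3c, 0xe7, 0x38, 0xe5, 0xf5, 0x0d]
t1 = [0xf5, 0x05, 0x0d, 0xfd, 0x05, 0x3c, 0xfd, 0xe7]
t2 = [0x32, 0x05, 0x1c, 0x3c, 0x3d, 0xfd, 0x4f, 0xe7]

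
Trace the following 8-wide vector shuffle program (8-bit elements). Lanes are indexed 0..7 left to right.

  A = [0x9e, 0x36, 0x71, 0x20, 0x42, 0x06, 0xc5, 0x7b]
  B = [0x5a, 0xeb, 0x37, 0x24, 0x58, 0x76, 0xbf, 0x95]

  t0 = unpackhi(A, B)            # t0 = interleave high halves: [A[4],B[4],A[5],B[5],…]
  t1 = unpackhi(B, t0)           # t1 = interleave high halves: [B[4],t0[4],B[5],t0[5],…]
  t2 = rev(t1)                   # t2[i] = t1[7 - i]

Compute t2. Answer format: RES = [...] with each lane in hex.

t0 = [0x42, 0x58, 0x06, 0x76, 0xc5, 0xbf, 0x7b, 0x95]
t1 = [0x58, 0xc5, 0x76, 0xbf, 0xbf, 0x7b, 0x95, 0x95]
t2 = [0x95, 0x95, 0x7b, 0xbf, 0xbf, 0x76, 0xc5, 0x58]

RES = [0x95, 0x95, 0x7b, 0xbf, 0xbf, 0x76, 0xc5, 0x58]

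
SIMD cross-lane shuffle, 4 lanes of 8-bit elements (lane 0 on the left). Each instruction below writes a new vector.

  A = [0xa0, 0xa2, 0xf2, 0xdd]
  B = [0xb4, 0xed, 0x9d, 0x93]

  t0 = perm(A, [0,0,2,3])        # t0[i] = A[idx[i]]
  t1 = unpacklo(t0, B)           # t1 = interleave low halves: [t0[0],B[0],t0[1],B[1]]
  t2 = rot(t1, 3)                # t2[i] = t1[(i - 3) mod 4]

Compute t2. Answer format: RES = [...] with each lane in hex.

RES = [ 0xb4  0xa0  0xed  0xa0 ]

→ t0 |a0|a0|f2|dd|
→ t1 |a0|b4|a0|ed|
→ t2 |b4|a0|ed|a0|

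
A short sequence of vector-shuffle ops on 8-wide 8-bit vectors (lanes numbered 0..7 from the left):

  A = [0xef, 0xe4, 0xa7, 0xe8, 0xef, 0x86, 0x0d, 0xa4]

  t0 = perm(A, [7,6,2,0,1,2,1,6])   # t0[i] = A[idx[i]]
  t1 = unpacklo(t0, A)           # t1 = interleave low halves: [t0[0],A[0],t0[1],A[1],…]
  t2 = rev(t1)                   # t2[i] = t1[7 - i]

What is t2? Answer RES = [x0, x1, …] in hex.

RES = [0xe8, 0xef, 0xa7, 0xa7, 0xe4, 0x0d, 0xef, 0xa4]

→ t0 |a4|0d|a7|ef|e4|a7|e4|0d|
→ t1 |a4|ef|0d|e4|a7|a7|ef|e8|
→ t2 |e8|ef|a7|a7|e4|0d|ef|a4|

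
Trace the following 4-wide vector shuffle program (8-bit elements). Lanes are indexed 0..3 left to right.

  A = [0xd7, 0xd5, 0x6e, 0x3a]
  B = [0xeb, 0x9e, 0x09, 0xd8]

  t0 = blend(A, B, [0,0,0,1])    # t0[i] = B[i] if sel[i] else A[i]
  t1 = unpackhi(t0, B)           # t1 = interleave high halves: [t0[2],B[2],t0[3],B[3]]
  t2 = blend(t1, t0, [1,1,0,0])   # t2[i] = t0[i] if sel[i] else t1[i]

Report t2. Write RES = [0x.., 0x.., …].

RES = [0xd7, 0xd5, 0xd8, 0xd8]

t0 = [0xd7, 0xd5, 0x6e, 0xd8]
t1 = [0x6e, 0x09, 0xd8, 0xd8]
t2 = [0xd7, 0xd5, 0xd8, 0xd8]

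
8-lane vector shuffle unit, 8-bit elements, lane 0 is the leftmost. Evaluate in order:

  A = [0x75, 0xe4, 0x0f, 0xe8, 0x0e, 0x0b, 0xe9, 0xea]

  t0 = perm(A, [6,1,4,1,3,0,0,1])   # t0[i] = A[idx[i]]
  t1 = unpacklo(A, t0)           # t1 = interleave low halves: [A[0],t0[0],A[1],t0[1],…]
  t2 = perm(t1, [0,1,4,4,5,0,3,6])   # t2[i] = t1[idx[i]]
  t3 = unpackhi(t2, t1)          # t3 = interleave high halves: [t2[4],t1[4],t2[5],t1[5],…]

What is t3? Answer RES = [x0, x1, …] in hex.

→ t0 |e9|e4|0e|e4|e8|75|75|e4|
→ t1 |75|e9|e4|e4|0f|0e|e8|e4|
→ t2 |75|e9|0f|0f|0e|75|e4|e8|
→ t3 |0e|0f|75|0e|e4|e8|e8|e4|

RES = [0x0e, 0x0f, 0x75, 0x0e, 0xe4, 0xe8, 0xe8, 0xe4]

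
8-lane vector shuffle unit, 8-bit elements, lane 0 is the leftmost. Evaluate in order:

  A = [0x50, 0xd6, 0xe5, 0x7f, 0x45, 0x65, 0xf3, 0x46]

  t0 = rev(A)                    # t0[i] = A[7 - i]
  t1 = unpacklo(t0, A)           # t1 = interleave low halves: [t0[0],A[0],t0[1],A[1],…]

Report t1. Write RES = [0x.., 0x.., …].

  t0: 46 f3 65 45 7f e5 d6 50
  t1: 46 50 f3 d6 65 e5 45 7f

RES = [ 0x46  0x50  0xf3  0xd6  0x65  0xe5  0x45  0x7f ]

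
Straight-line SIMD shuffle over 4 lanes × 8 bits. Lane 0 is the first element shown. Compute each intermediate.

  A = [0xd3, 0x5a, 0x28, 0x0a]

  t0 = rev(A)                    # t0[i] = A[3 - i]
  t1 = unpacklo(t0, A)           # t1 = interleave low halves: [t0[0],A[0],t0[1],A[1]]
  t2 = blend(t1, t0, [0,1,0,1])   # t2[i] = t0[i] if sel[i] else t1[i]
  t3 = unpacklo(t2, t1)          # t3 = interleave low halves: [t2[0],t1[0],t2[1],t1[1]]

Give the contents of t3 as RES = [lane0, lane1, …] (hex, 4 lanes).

→ t0 |0a|28|5a|d3|
→ t1 |0a|d3|28|5a|
→ t2 |0a|28|28|d3|
→ t3 |0a|0a|28|d3|

RES = [ 0x0a  0x0a  0x28  0xd3 ]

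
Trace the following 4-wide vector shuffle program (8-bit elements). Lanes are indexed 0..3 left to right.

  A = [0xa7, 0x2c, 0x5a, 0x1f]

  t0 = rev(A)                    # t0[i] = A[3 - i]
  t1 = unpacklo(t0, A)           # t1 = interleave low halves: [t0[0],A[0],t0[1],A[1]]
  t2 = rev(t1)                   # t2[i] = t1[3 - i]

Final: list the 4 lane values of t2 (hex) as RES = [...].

RES = [0x2c, 0x5a, 0xa7, 0x1f]

t0 = [0x1f, 0x5a, 0x2c, 0xa7]
t1 = [0x1f, 0xa7, 0x5a, 0x2c]
t2 = [0x2c, 0x5a, 0xa7, 0x1f]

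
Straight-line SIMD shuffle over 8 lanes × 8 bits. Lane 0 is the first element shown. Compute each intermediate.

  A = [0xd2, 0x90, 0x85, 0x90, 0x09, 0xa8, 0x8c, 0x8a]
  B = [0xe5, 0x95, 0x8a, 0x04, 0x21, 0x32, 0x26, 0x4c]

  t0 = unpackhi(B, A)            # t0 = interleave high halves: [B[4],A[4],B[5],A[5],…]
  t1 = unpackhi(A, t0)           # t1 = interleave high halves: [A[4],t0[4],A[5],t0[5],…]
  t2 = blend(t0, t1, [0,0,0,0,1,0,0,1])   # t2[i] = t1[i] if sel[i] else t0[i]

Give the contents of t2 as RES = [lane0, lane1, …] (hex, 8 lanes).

→ t0 |21|09|32|a8|26|8c|4c|8a|
→ t1 |09|26|a8|8c|8c|4c|8a|8a|
→ t2 |21|09|32|a8|8c|8c|4c|8a|

RES = [0x21, 0x09, 0x32, 0xa8, 0x8c, 0x8c, 0x4c, 0x8a]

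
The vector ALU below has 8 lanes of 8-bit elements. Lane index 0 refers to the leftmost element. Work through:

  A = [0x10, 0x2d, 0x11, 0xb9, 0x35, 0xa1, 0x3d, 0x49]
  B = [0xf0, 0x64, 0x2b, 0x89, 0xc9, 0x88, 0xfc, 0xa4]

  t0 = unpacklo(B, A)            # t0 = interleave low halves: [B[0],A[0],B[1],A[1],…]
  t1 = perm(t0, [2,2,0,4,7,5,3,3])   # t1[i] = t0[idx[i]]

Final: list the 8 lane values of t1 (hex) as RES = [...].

RES = [ 0x64  0x64  0xf0  0x2b  0xb9  0x11  0x2d  0x2d ]

  t0: f0 10 64 2d 2b 11 89 b9
  t1: 64 64 f0 2b b9 11 2d 2d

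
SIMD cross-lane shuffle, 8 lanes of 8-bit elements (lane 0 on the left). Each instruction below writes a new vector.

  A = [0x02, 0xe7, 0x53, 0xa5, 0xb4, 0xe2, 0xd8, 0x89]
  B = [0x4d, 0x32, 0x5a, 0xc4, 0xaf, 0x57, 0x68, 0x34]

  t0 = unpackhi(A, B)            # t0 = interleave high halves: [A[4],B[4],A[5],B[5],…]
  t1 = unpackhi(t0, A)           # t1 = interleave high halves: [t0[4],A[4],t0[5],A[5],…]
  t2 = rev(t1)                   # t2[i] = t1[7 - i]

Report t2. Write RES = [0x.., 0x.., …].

t0 = [0xb4, 0xaf, 0xe2, 0x57, 0xd8, 0x68, 0x89, 0x34]
t1 = [0xd8, 0xb4, 0x68, 0xe2, 0x89, 0xd8, 0x34, 0x89]
t2 = [0x89, 0x34, 0xd8, 0x89, 0xe2, 0x68, 0xb4, 0xd8]

RES = [ 0x89  0x34  0xd8  0x89  0xe2  0x68  0xb4  0xd8 ]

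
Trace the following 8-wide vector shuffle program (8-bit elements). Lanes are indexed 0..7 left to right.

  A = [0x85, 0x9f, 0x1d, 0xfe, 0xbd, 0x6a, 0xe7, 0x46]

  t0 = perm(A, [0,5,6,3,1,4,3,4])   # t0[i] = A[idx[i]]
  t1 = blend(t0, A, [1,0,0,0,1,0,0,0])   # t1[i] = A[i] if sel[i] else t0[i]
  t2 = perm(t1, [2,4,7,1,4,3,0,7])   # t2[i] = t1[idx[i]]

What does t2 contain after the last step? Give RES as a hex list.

RES = [ 0xe7  0xbd  0xbd  0x6a  0xbd  0xfe  0x85  0xbd ]

  t0: 85 6a e7 fe 9f bd fe bd
  t1: 85 6a e7 fe bd bd fe bd
  t2: e7 bd bd 6a bd fe 85 bd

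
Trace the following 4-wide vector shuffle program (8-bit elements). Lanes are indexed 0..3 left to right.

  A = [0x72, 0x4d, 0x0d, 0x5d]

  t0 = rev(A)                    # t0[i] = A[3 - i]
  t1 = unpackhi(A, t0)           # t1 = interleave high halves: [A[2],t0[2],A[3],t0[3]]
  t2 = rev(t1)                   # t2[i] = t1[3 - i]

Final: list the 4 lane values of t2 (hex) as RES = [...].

  t0: 5d 0d 4d 72
  t1: 0d 4d 5d 72
  t2: 72 5d 4d 0d

RES = [ 0x72  0x5d  0x4d  0x0d ]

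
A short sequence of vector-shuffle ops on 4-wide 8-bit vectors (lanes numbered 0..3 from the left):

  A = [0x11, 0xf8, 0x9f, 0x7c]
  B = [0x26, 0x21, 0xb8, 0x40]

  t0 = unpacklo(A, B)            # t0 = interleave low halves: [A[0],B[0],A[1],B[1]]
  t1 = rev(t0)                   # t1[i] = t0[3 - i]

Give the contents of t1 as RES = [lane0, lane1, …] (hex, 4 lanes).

  t0: 11 26 f8 21
  t1: 21 f8 26 11

RES = [ 0x21  0xf8  0x26  0x11 ]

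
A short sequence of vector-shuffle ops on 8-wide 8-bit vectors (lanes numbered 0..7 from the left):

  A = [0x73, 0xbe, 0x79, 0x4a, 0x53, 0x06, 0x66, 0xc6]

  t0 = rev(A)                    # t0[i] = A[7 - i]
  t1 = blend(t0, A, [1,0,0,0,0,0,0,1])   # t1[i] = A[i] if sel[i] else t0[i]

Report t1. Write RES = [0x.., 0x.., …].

  t0: c6 66 06 53 4a 79 be 73
  t1: 73 66 06 53 4a 79 be c6

RES = [0x73, 0x66, 0x06, 0x53, 0x4a, 0x79, 0xbe, 0xc6]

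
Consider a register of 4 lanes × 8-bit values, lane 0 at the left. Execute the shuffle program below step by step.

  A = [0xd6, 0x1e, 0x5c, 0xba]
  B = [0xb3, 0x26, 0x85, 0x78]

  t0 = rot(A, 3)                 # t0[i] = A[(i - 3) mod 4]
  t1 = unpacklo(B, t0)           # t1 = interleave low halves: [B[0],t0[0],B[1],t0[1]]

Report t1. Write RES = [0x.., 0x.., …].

  t0: 1e 5c ba d6
  t1: b3 1e 26 5c

RES = [0xb3, 0x1e, 0x26, 0x5c]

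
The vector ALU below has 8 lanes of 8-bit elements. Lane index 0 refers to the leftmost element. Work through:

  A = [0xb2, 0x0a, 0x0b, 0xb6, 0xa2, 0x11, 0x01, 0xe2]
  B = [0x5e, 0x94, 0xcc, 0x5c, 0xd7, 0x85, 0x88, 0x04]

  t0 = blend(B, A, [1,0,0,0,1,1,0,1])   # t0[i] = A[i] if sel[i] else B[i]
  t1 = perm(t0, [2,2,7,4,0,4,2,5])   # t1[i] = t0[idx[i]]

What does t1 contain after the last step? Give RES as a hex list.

RES = [0xcc, 0xcc, 0xe2, 0xa2, 0xb2, 0xa2, 0xcc, 0x11]

  t0: b2 94 cc 5c a2 11 88 e2
  t1: cc cc e2 a2 b2 a2 cc 11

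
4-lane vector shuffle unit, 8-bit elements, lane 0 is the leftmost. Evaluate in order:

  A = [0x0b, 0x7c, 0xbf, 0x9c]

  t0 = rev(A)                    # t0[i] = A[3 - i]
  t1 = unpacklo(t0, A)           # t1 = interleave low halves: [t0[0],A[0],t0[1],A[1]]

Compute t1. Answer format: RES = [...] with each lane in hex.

t0 = [0x9c, 0xbf, 0x7c, 0x0b]
t1 = [0x9c, 0x0b, 0xbf, 0x7c]

RES = [ 0x9c  0x0b  0xbf  0x7c ]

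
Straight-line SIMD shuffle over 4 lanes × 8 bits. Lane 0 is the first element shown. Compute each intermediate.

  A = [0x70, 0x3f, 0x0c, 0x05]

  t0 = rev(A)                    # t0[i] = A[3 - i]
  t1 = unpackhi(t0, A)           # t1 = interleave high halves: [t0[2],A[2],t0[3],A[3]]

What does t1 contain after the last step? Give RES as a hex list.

  t0: 05 0c 3f 70
  t1: 3f 0c 70 05

RES = [ 0x3f  0x0c  0x70  0x05 ]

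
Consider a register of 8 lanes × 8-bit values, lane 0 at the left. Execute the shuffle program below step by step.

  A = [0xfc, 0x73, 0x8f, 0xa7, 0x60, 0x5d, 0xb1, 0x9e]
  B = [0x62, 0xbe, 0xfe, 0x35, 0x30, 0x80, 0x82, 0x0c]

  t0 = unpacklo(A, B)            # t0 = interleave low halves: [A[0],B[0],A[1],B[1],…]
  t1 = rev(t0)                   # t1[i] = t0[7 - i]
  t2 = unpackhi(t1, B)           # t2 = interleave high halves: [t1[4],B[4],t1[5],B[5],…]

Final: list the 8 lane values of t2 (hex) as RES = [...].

RES = [0xbe, 0x30, 0x73, 0x80, 0x62, 0x82, 0xfc, 0x0c]

t0 = [0xfc, 0x62, 0x73, 0xbe, 0x8f, 0xfe, 0xa7, 0x35]
t1 = [0x35, 0xa7, 0xfe, 0x8f, 0xbe, 0x73, 0x62, 0xfc]
t2 = [0xbe, 0x30, 0x73, 0x80, 0x62, 0x82, 0xfc, 0x0c]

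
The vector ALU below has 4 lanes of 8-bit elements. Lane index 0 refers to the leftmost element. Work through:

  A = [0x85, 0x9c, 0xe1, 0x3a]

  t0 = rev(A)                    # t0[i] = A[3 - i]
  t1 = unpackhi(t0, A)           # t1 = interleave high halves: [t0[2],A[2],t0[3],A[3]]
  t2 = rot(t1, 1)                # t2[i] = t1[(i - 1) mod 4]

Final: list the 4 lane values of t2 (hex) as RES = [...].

RES = [0x3a, 0x9c, 0xe1, 0x85]

t0 = [0x3a, 0xe1, 0x9c, 0x85]
t1 = [0x9c, 0xe1, 0x85, 0x3a]
t2 = [0x3a, 0x9c, 0xe1, 0x85]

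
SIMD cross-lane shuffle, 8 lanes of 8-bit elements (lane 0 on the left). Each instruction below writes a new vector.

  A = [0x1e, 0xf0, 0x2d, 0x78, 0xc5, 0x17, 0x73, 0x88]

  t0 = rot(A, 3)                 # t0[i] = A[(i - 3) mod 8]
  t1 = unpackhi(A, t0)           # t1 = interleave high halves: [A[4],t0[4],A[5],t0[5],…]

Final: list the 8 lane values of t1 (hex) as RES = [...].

→ t0 |17|73|88|1e|f0|2d|78|c5|
→ t1 |c5|f0|17|2d|73|78|88|c5|

RES = [ 0xc5  0xf0  0x17  0x2d  0x73  0x78  0x88  0xc5 ]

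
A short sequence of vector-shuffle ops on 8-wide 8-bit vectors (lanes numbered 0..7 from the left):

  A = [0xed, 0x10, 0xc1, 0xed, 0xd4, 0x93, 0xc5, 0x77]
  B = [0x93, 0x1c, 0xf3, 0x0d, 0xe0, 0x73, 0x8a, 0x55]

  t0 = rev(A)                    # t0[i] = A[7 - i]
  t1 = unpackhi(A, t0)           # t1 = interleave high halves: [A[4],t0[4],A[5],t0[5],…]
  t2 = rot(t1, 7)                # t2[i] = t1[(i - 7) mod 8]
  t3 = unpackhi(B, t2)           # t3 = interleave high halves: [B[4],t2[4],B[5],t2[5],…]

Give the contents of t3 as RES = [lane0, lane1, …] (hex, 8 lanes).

t0 = [0x77, 0xc5, 0x93, 0xd4, 0xed, 0xc1, 0x10, 0xed]
t1 = [0xd4, 0xed, 0x93, 0xc1, 0xc5, 0x10, 0x77, 0xed]
t2 = [0xed, 0x93, 0xc1, 0xc5, 0x10, 0x77, 0xed, 0xd4]
t3 = [0xe0, 0x10, 0x73, 0x77, 0x8a, 0xed, 0x55, 0xd4]

RES = [ 0xe0  0x10  0x73  0x77  0x8a  0xed  0x55  0xd4 ]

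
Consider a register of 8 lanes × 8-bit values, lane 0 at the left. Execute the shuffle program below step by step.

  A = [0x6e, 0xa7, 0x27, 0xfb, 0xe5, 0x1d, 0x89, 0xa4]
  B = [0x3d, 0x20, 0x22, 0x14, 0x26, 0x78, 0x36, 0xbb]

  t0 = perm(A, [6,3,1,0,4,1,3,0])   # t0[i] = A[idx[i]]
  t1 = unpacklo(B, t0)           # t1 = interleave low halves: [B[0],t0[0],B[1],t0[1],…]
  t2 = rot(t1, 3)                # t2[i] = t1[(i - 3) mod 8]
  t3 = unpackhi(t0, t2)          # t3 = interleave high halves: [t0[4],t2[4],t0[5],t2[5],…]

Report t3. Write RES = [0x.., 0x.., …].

  t0: 89 fb a7 6e e5 a7 fb 6e
  t1: 3d 89 20 fb 22 a7 14 6e
  t2: a7 14 6e 3d 89 20 fb 22
  t3: e5 89 a7 20 fb fb 6e 22

RES = [0xe5, 0x89, 0xa7, 0x20, 0xfb, 0xfb, 0x6e, 0x22]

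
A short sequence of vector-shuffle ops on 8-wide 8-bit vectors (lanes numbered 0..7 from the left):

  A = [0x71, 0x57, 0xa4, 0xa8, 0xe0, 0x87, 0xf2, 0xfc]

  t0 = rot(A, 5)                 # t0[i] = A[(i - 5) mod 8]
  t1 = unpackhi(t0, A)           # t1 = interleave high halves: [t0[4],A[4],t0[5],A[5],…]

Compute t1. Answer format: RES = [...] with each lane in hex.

t0 = [0xa8, 0xe0, 0x87, 0xf2, 0xfc, 0x71, 0x57, 0xa4]
t1 = [0xfc, 0xe0, 0x71, 0x87, 0x57, 0xf2, 0xa4, 0xfc]

RES = [0xfc, 0xe0, 0x71, 0x87, 0x57, 0xf2, 0xa4, 0xfc]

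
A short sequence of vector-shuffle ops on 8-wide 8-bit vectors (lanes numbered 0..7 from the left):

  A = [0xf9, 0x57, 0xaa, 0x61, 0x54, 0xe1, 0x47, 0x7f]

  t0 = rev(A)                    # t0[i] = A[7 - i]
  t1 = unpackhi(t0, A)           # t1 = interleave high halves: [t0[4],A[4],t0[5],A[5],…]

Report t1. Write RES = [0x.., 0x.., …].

→ t0 |7f|47|e1|54|61|aa|57|f9|
→ t1 |61|54|aa|e1|57|47|f9|7f|

RES = [0x61, 0x54, 0xaa, 0xe1, 0x57, 0x47, 0xf9, 0x7f]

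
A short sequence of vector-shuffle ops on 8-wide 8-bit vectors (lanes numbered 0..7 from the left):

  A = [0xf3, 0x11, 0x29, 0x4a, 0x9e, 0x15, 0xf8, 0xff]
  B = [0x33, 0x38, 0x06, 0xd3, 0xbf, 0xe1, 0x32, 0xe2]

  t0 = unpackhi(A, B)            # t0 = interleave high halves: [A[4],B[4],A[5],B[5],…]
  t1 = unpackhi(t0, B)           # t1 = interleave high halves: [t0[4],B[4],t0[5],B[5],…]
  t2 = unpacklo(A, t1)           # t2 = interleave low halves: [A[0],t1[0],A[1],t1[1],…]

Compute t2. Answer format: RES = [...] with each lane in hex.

RES = [ 0xf3  0xf8  0x11  0xbf  0x29  0x32  0x4a  0xe1 ]

→ t0 |9e|bf|15|e1|f8|32|ff|e2|
→ t1 |f8|bf|32|e1|ff|32|e2|e2|
→ t2 |f3|f8|11|bf|29|32|4a|e1|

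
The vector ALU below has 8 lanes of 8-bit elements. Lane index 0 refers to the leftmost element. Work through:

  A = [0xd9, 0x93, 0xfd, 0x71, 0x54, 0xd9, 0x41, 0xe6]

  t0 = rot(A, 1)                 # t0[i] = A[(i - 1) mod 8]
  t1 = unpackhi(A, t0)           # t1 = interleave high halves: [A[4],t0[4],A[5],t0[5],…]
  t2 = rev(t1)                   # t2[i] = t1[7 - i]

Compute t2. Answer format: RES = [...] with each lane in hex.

→ t0 |e6|d9|93|fd|71|54|d9|41|
→ t1 |54|71|d9|54|41|d9|e6|41|
→ t2 |41|e6|d9|41|54|d9|71|54|

RES = [0x41, 0xe6, 0xd9, 0x41, 0x54, 0xd9, 0x71, 0x54]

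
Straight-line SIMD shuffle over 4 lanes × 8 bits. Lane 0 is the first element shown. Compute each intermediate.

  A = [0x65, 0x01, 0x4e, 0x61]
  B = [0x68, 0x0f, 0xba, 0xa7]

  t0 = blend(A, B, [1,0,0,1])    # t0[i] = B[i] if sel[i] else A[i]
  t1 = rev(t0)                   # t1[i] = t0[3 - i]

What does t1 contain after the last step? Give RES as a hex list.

t0 = [0x68, 0x01, 0x4e, 0xa7]
t1 = [0xa7, 0x4e, 0x01, 0x68]

RES = [0xa7, 0x4e, 0x01, 0x68]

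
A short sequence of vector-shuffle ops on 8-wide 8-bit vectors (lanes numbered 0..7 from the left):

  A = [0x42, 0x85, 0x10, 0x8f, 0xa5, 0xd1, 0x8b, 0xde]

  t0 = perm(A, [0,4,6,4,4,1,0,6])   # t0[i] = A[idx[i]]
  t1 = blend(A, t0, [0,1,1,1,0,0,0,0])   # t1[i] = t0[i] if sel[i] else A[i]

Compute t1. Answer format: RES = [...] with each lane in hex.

t0 = [0x42, 0xa5, 0x8b, 0xa5, 0xa5, 0x85, 0x42, 0x8b]
t1 = [0x42, 0xa5, 0x8b, 0xa5, 0xa5, 0xd1, 0x8b, 0xde]

RES = [0x42, 0xa5, 0x8b, 0xa5, 0xa5, 0xd1, 0x8b, 0xde]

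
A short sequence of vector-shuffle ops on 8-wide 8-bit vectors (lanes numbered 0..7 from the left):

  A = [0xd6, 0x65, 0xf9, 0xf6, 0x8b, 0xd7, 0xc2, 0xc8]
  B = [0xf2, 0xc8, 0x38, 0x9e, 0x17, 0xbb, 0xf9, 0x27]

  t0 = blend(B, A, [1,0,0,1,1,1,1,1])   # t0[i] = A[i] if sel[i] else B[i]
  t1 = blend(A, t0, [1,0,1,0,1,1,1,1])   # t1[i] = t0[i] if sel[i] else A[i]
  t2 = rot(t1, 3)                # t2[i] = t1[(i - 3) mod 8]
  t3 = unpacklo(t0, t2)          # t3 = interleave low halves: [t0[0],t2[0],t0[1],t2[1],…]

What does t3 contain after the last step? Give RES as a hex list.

→ t0 |d6|c8|38|f6|8b|d7|c2|c8|
→ t1 |d6|65|38|f6|8b|d7|c2|c8|
→ t2 |d7|c2|c8|d6|65|38|f6|8b|
→ t3 |d6|d7|c8|c2|38|c8|f6|d6|

RES = [0xd6, 0xd7, 0xc8, 0xc2, 0x38, 0xc8, 0xf6, 0xd6]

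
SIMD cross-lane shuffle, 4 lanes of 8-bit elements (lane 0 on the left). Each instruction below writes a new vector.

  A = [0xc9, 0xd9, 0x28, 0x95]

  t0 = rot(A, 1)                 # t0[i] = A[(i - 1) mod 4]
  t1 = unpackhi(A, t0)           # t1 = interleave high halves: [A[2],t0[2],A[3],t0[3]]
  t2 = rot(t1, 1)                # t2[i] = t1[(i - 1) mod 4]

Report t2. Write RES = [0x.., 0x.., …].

  t0: 95 c9 d9 28
  t1: 28 d9 95 28
  t2: 28 28 d9 95

RES = [ 0x28  0x28  0xd9  0x95 ]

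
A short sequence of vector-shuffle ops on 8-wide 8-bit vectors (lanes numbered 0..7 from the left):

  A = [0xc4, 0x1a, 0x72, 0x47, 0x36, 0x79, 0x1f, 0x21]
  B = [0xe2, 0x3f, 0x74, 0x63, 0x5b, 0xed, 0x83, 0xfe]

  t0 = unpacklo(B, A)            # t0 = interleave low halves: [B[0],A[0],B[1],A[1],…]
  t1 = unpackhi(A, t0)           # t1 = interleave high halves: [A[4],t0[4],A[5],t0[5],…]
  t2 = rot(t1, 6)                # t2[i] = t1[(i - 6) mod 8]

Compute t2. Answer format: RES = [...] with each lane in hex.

RES = [0x79, 0x72, 0x1f, 0x63, 0x21, 0x47, 0x36, 0x74]

  t0: e2 c4 3f 1a 74 72 63 47
  t1: 36 74 79 72 1f 63 21 47
  t2: 79 72 1f 63 21 47 36 74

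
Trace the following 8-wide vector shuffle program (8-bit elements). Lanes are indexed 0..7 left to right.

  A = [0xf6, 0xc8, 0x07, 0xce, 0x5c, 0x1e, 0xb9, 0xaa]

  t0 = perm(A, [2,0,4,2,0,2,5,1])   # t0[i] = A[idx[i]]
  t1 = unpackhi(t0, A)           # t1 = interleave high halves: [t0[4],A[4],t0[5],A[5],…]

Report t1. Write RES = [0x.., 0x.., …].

→ t0 |07|f6|5c|07|f6|07|1e|c8|
→ t1 |f6|5c|07|1e|1e|b9|c8|aa|

RES = [0xf6, 0x5c, 0x07, 0x1e, 0x1e, 0xb9, 0xc8, 0xaa]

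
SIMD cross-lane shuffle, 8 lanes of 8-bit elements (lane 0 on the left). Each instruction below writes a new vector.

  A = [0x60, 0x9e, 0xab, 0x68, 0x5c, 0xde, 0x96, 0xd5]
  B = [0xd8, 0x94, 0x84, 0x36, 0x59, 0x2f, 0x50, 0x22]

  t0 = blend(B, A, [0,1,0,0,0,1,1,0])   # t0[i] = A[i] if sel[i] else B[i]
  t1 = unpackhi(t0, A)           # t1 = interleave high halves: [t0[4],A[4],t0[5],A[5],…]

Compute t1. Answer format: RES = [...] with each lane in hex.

RES = [0x59, 0x5c, 0xde, 0xde, 0x96, 0x96, 0x22, 0xd5]

  t0: d8 9e 84 36 59 de 96 22
  t1: 59 5c de de 96 96 22 d5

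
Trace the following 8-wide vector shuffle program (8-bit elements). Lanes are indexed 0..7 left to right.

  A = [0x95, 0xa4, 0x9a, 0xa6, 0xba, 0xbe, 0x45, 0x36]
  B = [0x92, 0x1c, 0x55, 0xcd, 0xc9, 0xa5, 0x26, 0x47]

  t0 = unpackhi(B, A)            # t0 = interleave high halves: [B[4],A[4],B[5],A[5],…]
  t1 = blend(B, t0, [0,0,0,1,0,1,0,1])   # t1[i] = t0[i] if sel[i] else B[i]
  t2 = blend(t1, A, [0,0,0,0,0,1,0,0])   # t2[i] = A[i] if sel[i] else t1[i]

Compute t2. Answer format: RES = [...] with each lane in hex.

t0 = [0xc9, 0xba, 0xa5, 0xbe, 0x26, 0x45, 0x47, 0x36]
t1 = [0x92, 0x1c, 0x55, 0xbe, 0xc9, 0x45, 0x26, 0x36]
t2 = [0x92, 0x1c, 0x55, 0xbe, 0xc9, 0xbe, 0x26, 0x36]

RES = [0x92, 0x1c, 0x55, 0xbe, 0xc9, 0xbe, 0x26, 0x36]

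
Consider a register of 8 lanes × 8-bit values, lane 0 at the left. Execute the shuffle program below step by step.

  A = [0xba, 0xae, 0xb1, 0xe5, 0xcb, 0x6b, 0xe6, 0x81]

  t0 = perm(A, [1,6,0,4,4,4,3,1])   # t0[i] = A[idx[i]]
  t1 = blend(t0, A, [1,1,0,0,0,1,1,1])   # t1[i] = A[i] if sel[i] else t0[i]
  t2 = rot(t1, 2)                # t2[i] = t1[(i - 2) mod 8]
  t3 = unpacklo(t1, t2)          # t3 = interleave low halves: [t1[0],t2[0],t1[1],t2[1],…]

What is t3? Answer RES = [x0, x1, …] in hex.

  t0: ae e6 ba cb cb cb e5 ae
  t1: ba ae ba cb cb 6b e6 81
  t2: e6 81 ba ae ba cb cb 6b
  t3: ba e6 ae 81 ba ba cb ae

RES = [0xba, 0xe6, 0xae, 0x81, 0xba, 0xba, 0xcb, 0xae]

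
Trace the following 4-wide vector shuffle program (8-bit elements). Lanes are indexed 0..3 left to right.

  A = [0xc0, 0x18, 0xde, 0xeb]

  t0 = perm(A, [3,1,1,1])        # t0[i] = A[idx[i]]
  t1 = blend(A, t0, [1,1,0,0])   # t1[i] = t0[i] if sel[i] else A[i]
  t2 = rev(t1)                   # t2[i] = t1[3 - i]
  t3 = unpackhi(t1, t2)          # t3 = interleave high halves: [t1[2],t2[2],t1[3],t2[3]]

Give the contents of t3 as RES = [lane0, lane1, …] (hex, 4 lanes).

RES = [ 0xde  0x18  0xeb  0xeb ]

t0 = [0xeb, 0x18, 0x18, 0x18]
t1 = [0xeb, 0x18, 0xde, 0xeb]
t2 = [0xeb, 0xde, 0x18, 0xeb]
t3 = [0xde, 0x18, 0xeb, 0xeb]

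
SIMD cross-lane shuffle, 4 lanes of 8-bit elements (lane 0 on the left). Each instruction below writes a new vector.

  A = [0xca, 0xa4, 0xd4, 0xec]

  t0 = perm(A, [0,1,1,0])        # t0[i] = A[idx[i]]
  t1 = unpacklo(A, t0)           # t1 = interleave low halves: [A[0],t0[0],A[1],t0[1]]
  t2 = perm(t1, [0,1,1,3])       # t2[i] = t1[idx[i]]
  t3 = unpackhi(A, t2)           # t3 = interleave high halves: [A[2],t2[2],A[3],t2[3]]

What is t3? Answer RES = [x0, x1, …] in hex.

  t0: ca a4 a4 ca
  t1: ca ca a4 a4
  t2: ca ca ca a4
  t3: d4 ca ec a4

RES = [0xd4, 0xca, 0xec, 0xa4]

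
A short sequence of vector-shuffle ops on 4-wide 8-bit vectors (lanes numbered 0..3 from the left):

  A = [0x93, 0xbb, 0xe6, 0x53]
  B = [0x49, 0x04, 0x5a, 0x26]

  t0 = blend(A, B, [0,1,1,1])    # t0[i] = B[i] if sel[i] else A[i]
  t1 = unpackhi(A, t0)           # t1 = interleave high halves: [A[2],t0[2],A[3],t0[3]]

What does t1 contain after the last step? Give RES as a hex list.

→ t0 |93|04|5a|26|
→ t1 |e6|5a|53|26|

RES = [0xe6, 0x5a, 0x53, 0x26]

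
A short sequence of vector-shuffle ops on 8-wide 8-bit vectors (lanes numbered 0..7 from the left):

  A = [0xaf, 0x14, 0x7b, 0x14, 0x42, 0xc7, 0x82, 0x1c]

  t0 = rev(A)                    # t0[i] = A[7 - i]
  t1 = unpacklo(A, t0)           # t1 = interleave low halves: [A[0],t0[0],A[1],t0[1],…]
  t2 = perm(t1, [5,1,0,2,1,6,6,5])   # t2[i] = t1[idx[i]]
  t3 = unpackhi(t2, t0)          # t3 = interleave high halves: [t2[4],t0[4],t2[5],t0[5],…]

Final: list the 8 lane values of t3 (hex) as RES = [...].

→ t0 |1c|82|c7|42|14|7b|14|af|
→ t1 |af|1c|14|82|7b|c7|14|42|
→ t2 |c7|1c|af|14|1c|14|14|c7|
→ t3 |1c|14|14|7b|14|14|c7|af|

RES = [0x1c, 0x14, 0x14, 0x7b, 0x14, 0x14, 0xc7, 0xaf]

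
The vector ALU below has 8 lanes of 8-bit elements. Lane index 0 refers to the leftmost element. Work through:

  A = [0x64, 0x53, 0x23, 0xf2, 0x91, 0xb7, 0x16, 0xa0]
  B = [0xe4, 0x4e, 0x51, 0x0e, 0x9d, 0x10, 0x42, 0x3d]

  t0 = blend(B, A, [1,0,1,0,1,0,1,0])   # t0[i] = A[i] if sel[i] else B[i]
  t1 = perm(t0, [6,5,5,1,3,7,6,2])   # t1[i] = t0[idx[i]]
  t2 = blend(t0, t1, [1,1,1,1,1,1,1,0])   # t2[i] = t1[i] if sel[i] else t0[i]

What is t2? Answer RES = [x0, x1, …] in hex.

→ t0 |64|4e|23|0e|91|10|16|3d|
→ t1 |16|10|10|4e|0e|3d|16|23|
→ t2 |16|10|10|4e|0e|3d|16|3d|

RES = [0x16, 0x10, 0x10, 0x4e, 0x0e, 0x3d, 0x16, 0x3d]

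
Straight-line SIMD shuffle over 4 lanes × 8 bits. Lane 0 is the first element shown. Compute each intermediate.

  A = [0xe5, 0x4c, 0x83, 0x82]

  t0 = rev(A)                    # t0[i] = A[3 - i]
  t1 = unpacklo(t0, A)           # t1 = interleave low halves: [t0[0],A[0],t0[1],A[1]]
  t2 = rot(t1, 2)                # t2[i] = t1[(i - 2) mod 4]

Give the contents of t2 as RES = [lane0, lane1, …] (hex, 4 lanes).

RES = [ 0x83  0x4c  0x82  0xe5 ]

→ t0 |82|83|4c|e5|
→ t1 |82|e5|83|4c|
→ t2 |83|4c|82|e5|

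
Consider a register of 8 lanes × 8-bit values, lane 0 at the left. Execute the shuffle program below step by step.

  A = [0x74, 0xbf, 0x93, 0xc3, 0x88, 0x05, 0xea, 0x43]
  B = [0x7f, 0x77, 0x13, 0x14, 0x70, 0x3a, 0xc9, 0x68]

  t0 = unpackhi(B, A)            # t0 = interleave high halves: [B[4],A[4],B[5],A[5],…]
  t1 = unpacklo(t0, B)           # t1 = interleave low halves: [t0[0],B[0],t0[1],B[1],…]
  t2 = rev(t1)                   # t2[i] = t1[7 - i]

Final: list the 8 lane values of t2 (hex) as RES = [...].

RES = [0x14, 0x05, 0x13, 0x3a, 0x77, 0x88, 0x7f, 0x70]

t0 = [0x70, 0x88, 0x3a, 0x05, 0xc9, 0xea, 0x68, 0x43]
t1 = [0x70, 0x7f, 0x88, 0x77, 0x3a, 0x13, 0x05, 0x14]
t2 = [0x14, 0x05, 0x13, 0x3a, 0x77, 0x88, 0x7f, 0x70]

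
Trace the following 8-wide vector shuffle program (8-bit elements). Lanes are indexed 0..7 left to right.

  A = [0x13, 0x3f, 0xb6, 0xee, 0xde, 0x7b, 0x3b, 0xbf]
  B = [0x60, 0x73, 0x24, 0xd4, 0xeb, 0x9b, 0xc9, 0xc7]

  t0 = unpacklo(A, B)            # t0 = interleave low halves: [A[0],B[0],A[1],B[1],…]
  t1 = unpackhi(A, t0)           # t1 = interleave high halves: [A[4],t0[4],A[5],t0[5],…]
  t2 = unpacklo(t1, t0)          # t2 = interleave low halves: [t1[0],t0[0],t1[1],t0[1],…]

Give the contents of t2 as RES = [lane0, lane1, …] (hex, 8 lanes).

RES = [0xde, 0x13, 0xb6, 0x60, 0x7b, 0x3f, 0x24, 0x73]

  t0: 13 60 3f 73 b6 24 ee d4
  t1: de b6 7b 24 3b ee bf d4
  t2: de 13 b6 60 7b 3f 24 73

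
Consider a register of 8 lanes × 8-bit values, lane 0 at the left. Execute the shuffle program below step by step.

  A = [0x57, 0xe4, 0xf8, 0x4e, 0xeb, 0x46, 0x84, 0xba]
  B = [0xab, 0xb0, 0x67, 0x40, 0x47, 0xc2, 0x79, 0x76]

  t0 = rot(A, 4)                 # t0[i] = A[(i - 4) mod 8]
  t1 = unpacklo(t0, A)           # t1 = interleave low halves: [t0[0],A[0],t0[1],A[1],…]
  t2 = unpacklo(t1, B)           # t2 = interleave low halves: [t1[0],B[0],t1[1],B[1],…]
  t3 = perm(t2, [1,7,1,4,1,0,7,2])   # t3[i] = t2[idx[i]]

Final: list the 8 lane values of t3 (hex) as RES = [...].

→ t0 |eb|46|84|ba|57|e4|f8|4e|
→ t1 |eb|57|46|e4|84|f8|ba|4e|
→ t2 |eb|ab|57|b0|46|67|e4|40|
→ t3 |ab|40|ab|46|ab|eb|40|57|

RES = [ 0xab  0x40  0xab  0x46  0xab  0xeb  0x40  0x57 ]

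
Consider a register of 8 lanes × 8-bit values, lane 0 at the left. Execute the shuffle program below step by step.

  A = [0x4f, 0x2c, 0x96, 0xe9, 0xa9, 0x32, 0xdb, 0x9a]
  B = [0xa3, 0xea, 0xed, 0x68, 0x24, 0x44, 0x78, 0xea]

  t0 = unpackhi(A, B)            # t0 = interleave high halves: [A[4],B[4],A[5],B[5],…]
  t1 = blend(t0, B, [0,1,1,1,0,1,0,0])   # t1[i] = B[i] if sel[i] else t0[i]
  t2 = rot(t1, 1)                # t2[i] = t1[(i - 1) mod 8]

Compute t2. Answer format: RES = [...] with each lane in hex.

→ t0 |a9|24|32|44|db|78|9a|ea|
→ t1 |a9|ea|ed|68|db|44|9a|ea|
→ t2 |ea|a9|ea|ed|68|db|44|9a|

RES = [0xea, 0xa9, 0xea, 0xed, 0x68, 0xdb, 0x44, 0x9a]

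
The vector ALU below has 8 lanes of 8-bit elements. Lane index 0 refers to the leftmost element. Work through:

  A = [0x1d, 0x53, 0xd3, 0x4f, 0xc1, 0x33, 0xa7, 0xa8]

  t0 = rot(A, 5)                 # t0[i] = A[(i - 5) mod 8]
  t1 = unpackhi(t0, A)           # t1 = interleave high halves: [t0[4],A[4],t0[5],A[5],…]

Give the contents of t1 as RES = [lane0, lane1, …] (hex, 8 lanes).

RES = [0xa8, 0xc1, 0x1d, 0x33, 0x53, 0xa7, 0xd3, 0xa8]

→ t0 |4f|c1|33|a7|a8|1d|53|d3|
→ t1 |a8|c1|1d|33|53|a7|d3|a8|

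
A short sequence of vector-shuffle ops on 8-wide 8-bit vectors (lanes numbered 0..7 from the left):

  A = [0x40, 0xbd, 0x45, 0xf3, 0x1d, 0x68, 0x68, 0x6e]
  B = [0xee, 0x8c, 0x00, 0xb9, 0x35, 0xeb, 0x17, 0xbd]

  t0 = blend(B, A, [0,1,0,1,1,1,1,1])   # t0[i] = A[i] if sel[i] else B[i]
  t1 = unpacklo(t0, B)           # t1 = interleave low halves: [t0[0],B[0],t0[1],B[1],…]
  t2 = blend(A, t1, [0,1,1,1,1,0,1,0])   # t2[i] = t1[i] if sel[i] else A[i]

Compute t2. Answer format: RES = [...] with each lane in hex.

RES = [0x40, 0xee, 0xbd, 0x8c, 0x00, 0x68, 0xf3, 0x6e]

t0 = [0xee, 0xbd, 0x00, 0xf3, 0x1d, 0x68, 0x68, 0x6e]
t1 = [0xee, 0xee, 0xbd, 0x8c, 0x00, 0x00, 0xf3, 0xb9]
t2 = [0x40, 0xee, 0xbd, 0x8c, 0x00, 0x68, 0xf3, 0x6e]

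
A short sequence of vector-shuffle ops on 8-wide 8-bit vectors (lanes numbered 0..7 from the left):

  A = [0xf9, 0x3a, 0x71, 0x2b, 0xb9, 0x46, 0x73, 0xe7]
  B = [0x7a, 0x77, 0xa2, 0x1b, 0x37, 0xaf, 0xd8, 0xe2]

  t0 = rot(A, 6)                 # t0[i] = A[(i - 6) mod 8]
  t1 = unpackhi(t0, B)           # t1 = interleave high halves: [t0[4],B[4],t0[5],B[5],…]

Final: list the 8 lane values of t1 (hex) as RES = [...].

RES = [ 0x73  0x37  0xe7  0xaf  0xf9  0xd8  0x3a  0xe2 ]

  t0: 71 2b b9 46 73 e7 f9 3a
  t1: 73 37 e7 af f9 d8 3a e2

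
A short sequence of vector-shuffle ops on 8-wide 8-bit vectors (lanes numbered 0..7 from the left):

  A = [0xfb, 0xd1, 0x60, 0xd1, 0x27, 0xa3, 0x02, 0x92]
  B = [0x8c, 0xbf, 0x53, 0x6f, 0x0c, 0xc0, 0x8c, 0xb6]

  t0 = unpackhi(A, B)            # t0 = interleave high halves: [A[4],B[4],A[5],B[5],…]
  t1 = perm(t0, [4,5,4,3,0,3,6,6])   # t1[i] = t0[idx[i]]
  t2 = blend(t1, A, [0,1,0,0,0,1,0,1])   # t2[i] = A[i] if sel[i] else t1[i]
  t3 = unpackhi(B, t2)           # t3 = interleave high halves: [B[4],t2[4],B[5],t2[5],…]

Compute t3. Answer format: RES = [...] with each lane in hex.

t0 = [0x27, 0x0c, 0xa3, 0xc0, 0x02, 0x8c, 0x92, 0xb6]
t1 = [0x02, 0x8c, 0x02, 0xc0, 0x27, 0xc0, 0x92, 0x92]
t2 = [0x02, 0xd1, 0x02, 0xc0, 0x27, 0xa3, 0x92, 0x92]
t3 = [0x0c, 0x27, 0xc0, 0xa3, 0x8c, 0x92, 0xb6, 0x92]

RES = [ 0x0c  0x27  0xc0  0xa3  0x8c  0x92  0xb6  0x92 ]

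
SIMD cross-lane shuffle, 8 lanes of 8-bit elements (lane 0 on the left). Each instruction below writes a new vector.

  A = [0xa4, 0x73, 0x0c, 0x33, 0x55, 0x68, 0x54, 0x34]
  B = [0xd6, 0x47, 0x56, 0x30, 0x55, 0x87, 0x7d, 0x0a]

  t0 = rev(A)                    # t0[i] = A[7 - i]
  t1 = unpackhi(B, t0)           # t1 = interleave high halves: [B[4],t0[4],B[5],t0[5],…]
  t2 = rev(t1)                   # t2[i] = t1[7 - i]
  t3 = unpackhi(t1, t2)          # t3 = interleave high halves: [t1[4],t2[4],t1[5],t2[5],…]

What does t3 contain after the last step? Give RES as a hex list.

→ t0 |34|54|68|55|33|0c|73|a4|
→ t1 |55|33|87|0c|7d|73|0a|a4|
→ t2 |a4|0a|73|7d|0c|87|33|55|
→ t3 |7d|0c|73|87|0a|33|a4|55|

RES = [0x7d, 0x0c, 0x73, 0x87, 0x0a, 0x33, 0xa4, 0x55]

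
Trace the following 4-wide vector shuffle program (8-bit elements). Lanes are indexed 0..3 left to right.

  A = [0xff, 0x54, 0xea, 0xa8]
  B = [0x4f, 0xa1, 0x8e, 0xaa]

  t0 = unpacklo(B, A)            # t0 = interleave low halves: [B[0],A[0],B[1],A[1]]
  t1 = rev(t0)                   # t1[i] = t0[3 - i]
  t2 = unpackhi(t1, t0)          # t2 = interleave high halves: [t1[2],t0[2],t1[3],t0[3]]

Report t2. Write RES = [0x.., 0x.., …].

→ t0 |4f|ff|a1|54|
→ t1 |54|a1|ff|4f|
→ t2 |ff|a1|4f|54|

RES = [ 0xff  0xa1  0x4f  0x54 ]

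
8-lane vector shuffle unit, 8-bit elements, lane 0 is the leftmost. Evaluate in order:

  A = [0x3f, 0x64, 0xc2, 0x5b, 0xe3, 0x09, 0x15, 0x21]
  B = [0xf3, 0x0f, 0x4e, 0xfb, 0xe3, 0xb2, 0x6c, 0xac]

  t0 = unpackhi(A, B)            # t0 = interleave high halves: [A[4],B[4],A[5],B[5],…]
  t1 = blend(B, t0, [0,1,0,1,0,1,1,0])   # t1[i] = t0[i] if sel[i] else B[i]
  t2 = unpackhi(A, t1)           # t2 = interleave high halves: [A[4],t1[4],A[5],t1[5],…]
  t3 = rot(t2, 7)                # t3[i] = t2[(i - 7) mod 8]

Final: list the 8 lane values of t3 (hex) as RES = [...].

RES = [ 0xe3  0x09  0x6c  0x15  0x21  0x21  0xac  0xe3 ]

t0 = [0xe3, 0xe3, 0x09, 0xb2, 0x15, 0x6c, 0x21, 0xac]
t1 = [0xf3, 0xe3, 0x4e, 0xb2, 0xe3, 0x6c, 0x21, 0xac]
t2 = [0xe3, 0xe3, 0x09, 0x6c, 0x15, 0x21, 0x21, 0xac]
t3 = [0xe3, 0x09, 0x6c, 0x15, 0x21, 0x21, 0xac, 0xe3]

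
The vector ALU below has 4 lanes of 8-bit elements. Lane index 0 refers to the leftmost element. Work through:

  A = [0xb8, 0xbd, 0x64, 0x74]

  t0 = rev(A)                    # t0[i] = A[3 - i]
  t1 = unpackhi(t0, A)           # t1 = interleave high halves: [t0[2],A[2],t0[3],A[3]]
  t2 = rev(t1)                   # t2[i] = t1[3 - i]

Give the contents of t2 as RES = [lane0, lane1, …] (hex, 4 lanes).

RES = [0x74, 0xb8, 0x64, 0xbd]

  t0: 74 64 bd b8
  t1: bd 64 b8 74
  t2: 74 b8 64 bd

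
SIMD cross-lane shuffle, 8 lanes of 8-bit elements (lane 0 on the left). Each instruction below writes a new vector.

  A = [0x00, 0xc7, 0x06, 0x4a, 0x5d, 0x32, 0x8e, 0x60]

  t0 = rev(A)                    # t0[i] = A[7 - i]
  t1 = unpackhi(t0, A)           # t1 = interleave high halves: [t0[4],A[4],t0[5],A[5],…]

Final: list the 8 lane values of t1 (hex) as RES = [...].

RES = [0x4a, 0x5d, 0x06, 0x32, 0xc7, 0x8e, 0x00, 0x60]

t0 = [0x60, 0x8e, 0x32, 0x5d, 0x4a, 0x06, 0xc7, 0x00]
t1 = [0x4a, 0x5d, 0x06, 0x32, 0xc7, 0x8e, 0x00, 0x60]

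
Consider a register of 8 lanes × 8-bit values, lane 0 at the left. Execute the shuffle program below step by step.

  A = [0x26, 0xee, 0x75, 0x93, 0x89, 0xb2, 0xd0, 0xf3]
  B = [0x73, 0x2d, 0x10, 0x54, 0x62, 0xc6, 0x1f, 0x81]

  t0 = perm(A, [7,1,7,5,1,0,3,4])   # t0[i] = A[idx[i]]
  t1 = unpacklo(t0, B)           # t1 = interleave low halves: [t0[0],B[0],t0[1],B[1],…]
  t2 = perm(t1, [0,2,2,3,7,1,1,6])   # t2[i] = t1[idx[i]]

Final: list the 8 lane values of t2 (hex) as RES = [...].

RES = [ 0xf3  0xee  0xee  0x2d  0x54  0x73  0x73  0xb2 ]

  t0: f3 ee f3 b2 ee 26 93 89
  t1: f3 73 ee 2d f3 10 b2 54
  t2: f3 ee ee 2d 54 73 73 b2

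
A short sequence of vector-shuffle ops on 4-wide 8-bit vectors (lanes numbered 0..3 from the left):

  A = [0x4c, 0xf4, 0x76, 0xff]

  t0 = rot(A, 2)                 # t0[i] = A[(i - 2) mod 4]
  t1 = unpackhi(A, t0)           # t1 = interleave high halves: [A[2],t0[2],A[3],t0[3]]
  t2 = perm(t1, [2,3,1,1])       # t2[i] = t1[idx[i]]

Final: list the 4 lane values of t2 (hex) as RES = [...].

RES = [0xff, 0xf4, 0x4c, 0x4c]

t0 = [0x76, 0xff, 0x4c, 0xf4]
t1 = [0x76, 0x4c, 0xff, 0xf4]
t2 = [0xff, 0xf4, 0x4c, 0x4c]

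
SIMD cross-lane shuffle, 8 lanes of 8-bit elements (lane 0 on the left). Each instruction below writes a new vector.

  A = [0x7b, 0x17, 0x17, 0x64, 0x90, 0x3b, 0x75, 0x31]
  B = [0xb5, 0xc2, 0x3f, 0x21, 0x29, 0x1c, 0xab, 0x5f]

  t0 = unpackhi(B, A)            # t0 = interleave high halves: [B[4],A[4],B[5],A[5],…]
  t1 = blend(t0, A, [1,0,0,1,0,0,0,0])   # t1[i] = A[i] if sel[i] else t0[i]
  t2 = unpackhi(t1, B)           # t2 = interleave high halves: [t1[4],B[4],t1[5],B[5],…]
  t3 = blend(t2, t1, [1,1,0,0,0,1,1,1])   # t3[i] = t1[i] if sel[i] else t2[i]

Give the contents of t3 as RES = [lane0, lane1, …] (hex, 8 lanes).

RES = [ 0x7b  0x90  0x75  0x1c  0x5f  0x75  0x5f  0x31 ]

→ t0 |29|90|1c|3b|ab|75|5f|31|
→ t1 |7b|90|1c|64|ab|75|5f|31|
→ t2 |ab|29|75|1c|5f|ab|31|5f|
→ t3 |7b|90|75|1c|5f|75|5f|31|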